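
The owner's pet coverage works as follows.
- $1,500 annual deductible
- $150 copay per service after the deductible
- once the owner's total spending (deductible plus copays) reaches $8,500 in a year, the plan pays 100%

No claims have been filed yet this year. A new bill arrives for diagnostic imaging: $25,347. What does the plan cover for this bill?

$23,697

The full $1,500 deductible is still open; $1,500 of this bill applies to it.
That leaves $25,347 − $1,500 = $23,847 for the copay.
Copay on this service: $150.
So the owner owes $1,500 + $150 = $1,650 before any cap.
Total out-of-pocket so far would be $0 + $1,650 = $1,650, below the $8,500 cap — no reduction.
The plan picks up $25,347 − $1,650 = $23,697.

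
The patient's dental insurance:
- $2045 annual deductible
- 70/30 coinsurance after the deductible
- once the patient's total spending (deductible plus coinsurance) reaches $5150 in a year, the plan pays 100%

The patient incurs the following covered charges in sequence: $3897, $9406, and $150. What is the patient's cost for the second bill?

$2549.40

Claim 1 ($3897): deductible takes $2045, $1852 remains; 30% of $1852 = $555.60. Cost to patient: $2600.60. OOP to date $2600.60.
Claim 2 ($9406): deductible met; 30% of $9406 = $2821.80. Adding that to $2600.60 gives $5422.40, past the $5150 cap; patient pays only $5150 − $2600.60 = $2549.40.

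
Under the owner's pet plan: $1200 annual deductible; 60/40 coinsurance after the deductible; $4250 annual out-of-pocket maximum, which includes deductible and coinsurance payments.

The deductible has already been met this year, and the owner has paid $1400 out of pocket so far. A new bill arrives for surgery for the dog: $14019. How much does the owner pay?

With the deductible met, the entire $14019 is subject to coinsurance.
Coinsurance: $14019 × 40% = $5607.60.
Year-to-date out-of-pocket would reach $1400 + $5607.60 = $7007.60, above the $4250 maximum, so the owner pays only $4250 − $1400 = $2850.

$2850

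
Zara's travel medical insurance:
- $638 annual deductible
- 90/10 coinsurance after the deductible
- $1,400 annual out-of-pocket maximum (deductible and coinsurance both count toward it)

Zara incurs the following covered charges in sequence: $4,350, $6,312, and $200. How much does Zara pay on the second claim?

#1 ($4,350): deductible takes $638, $3,712 remains; 10% of $3,712 = $371.20. Traveler owes $1,009.20 (running OOP $1,009.20).
#2 ($6,312): 10% coinsurance on $6,312 = $631.20. OOP would hit $1,640.40 > $1,400, so the cap limits the traveler to $1,400 − $1,009.20 = $390.80.

$390.80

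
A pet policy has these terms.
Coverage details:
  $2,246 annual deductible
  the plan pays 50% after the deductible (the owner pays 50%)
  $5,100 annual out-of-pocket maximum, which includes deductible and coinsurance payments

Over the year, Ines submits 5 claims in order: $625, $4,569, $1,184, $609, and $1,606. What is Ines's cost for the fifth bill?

$483.50

Claim 1 ($625): all of it applies to the deductible. Owner pays $625; OOP now $625.
Claim 2 ($4,569): deductible takes $1,621, $2,948 remains; owner's 50% is $1,474. Cost to owner: $3,095. OOP to date $3,720.
Claim 3 ($1,184): deductible already satisfied, so owner's share is 50% × $1,184 = $592. Owner owes $592 (running OOP $4,312).
Claim 4 ($609): deductible met; 50% of $609 = $304.50. Cost to owner: $304.50. OOP to date $4,616.50.
Claim 5 ($1,606): deductible met; 50% of $1,606 = $803. That would push OOP to $5,419.50, over the $5,100 cap, so owner pays $5,100 − $4,616.50 = $483.50.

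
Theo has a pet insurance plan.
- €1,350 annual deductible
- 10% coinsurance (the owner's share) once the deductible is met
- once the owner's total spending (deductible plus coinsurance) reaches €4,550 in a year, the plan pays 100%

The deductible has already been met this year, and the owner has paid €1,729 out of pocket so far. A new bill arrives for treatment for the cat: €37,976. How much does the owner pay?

€2,821

The deductible is already satisfied, so the full bill goes to coinsurance.
Coinsurance: €37,976 × 10% = €3,797.60.
Adding €3,797.60 to the €1,729 already spent would give €5,526.60, which exceeds the €4,550 cap; the owner pays just €4,550 − €1,729 = €2,821.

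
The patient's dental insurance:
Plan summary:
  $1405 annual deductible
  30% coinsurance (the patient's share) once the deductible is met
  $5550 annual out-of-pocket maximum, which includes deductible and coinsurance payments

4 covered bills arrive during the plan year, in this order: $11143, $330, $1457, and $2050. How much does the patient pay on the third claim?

$437.10

Bill 1, $11143: $1405 finishes the deductible; $9738 goes to coinsurance; coinsurance $9738 × 30% = $2921.40. Patient owes $4326.40 (running OOP $4326.40).
Bill 2, $330: deductible met; 30% of $330 = $99. Patient pays $99; OOP now $4425.40.
Bill 3, $1457: deductible already satisfied, so patient's share is 30% × $1457 = $437.10. Cost to patient: $437.10. OOP to date $4862.50.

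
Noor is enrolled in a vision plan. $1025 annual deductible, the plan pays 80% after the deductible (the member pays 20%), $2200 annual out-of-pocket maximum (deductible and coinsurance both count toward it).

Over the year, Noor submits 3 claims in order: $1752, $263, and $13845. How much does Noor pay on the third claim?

$977

Claim 1 ($1752): $1025 to deductible, leaving $727; coinsurance $727 × 20% = $145.40. Member pays $1170.40; OOP now $1170.40.
Claim 2 ($263): 20% coinsurance on $263 = $52.60. Member pays $52.60; OOP now $1223.
Claim 3 ($13845): deductible met; 20% of $13845 = $2769. Adding that to $1223 gives $3992, past the $2200 cap; member pays only $2200 − $1223 = $977.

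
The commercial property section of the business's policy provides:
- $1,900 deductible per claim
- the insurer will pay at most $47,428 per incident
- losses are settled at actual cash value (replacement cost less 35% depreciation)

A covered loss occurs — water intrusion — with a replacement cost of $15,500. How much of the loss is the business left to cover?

$7,325

Actual cash value after 35% depreciation: $15,500 × 65% = $10,075.
After the deductible, $10,075 − $1,900 = $8,175 remains.
$8,175 ≤ $47,428, so the limit doesn't bind; insurer pays $8,175.
Business's share is the uncovered remainder: $15,500 − $8,175 = $7,325.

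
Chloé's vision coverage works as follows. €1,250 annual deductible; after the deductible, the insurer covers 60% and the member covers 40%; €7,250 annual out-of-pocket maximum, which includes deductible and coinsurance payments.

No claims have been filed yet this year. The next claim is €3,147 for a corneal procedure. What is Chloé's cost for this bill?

Deductible not yet touched, so the first €1,250 of the bill goes to the deductible.
That leaves €3,147 − €1,250 = €1,897 for coinsurance.
Coinsurance: €1,897 × 40% = €758.80.
So the member owes €1,250 + €758.80 = €2,008.80 before any cap.
Year-to-date out-of-pocket becomes €0 + €2,008.80 = €2,008.80, still under the €7,250 maximum, so no cap applies.

€2,008.80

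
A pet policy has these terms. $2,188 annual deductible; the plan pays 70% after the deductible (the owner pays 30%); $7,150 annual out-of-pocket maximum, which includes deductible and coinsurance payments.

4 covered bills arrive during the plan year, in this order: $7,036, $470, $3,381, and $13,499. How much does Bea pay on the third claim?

$1,014.30

#1 ($7,036): $2,188 finishes the deductible; $4,848 goes to coinsurance; 30% of $4,848 = $1,454.40. Owner pays $3,642.40; OOP now $3,642.40.
#2 ($470): deductible already satisfied, so owner's share is 30% × $470 = $141. Owner pays $141; OOP now $3,783.40.
#3 ($3,381): 30% coinsurance on $3,381 = $1,014.30. Owner pays $1,014.30; OOP now $4,797.70.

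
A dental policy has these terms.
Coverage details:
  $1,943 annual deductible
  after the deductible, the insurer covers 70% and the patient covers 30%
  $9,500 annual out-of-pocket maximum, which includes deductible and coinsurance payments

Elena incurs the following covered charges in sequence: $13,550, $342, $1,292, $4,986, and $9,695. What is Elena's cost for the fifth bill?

$2,088.90

Bill 1, $13,550: $1,943 finishes the deductible; $11,607 goes to coinsurance; 30% of $11,607 = $3,482.10. Patient owes $5,425.10 (running OOP $5,425.10).
Bill 2, $342: deductible met; 30% of $342 = $102.60. Patient pays $102.60; OOP now $5,527.70.
Bill 3, $1,292: 30% coinsurance on $1,292 = $387.60. Cost to patient: $387.60. OOP to date $5,915.30.
Bill 4, $4,986: deductible already satisfied, so patient's share is 30% × $4,986 = $1,495.80. Cost to patient: $1,495.80. OOP to date $7,411.10.
Bill 5, $9,695: deductible already satisfied, so patient's share is 30% × $9,695 = $2,908.50. Adding that to $7,411.10 gives $10,319.60, past the $9,500 cap; patient pays only $9,500 − $7,411.10 = $2,088.90.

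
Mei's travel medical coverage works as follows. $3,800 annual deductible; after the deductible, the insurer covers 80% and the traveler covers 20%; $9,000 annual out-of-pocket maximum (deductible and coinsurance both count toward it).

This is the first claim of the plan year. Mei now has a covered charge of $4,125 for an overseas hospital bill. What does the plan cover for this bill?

$260

Nothing has been paid toward the $3,800 deductible, so the first $3,800 of this charge is applied there.
After the $3,800 deductible portion, $4,125 − $3,800 = $325 is subject to coinsurance.
Traveler's 20% share of $325 is $65.
That puts the traveler's cost at $3,800 + $65 = $3,865 before any cap.
Cumulative spending $0 + $3,865 = $3,865 stays under the $9,000 maximum.
Insurer pays the balance: $4,125 − $3,865 = $260.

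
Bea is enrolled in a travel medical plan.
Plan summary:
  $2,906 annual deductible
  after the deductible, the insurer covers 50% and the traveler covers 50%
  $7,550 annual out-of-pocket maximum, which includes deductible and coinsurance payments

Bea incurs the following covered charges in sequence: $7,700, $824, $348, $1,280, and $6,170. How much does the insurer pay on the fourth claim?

#1 ($7,700): $2,906 finishes the deductible; $4,794 goes to coinsurance; coinsurance $4,794 × 50% = $2,397. Traveler owes $5,303 (running OOP $5,303). Plan pays $7,700 − $5,303 = $2,397.
#2 ($824): 50% coinsurance on $824 = $412. Traveler pays $412; OOP now $5,715. Plan pays $824 − $412 = $412.
#3 ($348): deductible met; 50% of $348 = $174. Cost to traveler: $174. OOP to date $5,889. Insurer: $348 − $174 = $174.
#4 ($1,280): deductible met; 50% of $1,280 = $640. Traveler pays $640; OOP now $6,529. Plan pays $1,280 − $640 = $640.

$640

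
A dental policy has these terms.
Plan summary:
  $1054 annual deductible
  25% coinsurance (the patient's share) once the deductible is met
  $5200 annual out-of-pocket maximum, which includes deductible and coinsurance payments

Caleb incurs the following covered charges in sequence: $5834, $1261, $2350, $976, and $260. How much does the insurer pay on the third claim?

#1 ($5834): deductible takes $1054, $4780 remains; patient's 25% is $1195. Cost to patient: $2249. OOP to date $2249. Plan pays $5834 − $2249 = $3585.
#2 ($1261): 25% coinsurance on $1261 = $315.25. Patient pays $315.25; OOP now $2564.25. Insurer: $1261 − $315.25 = $945.75.
#3 ($2350): deductible already satisfied, so patient's share is 25% × $2350 = $587.50. Cost to patient: $587.50. OOP to date $3151.75. Plan pays $2350 − $587.50 = $1762.50.

$1762.50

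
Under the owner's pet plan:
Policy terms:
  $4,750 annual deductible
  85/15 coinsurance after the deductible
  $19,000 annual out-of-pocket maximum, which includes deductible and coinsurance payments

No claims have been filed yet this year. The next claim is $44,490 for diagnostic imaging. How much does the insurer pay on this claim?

Deductible not yet touched, so the first $4,750 of the bill goes to the deductible.
That leaves $44,490 − $4,750 = $39,740 for coinsurance.
Owner's 15% share of $39,740 is $5,961.
So the owner owes $4,750 + $5,961 = $10,711 before any cap.
Total out-of-pocket so far would be $0 + $10,711 = $10,711, below the $19,000 cap — no reduction.
Insurer pays the balance: $44,490 − $10,711 = $33,779.

$33,779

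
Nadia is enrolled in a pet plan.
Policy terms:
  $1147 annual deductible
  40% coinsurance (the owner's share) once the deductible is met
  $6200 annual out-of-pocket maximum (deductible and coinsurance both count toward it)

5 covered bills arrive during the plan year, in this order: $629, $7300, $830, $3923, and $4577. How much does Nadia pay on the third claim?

$332

Claim 1 ($629): entire amount goes to the deductible. Owner owes $629 (running OOP $629).
Claim 2 ($7300): deductible takes $518, $6782 remains; 40% of $6782 = $2712.80. Cost to owner: $3230.80. OOP to date $3859.80.
Claim 3 ($830): deductible met; 40% of $830 = $332. Owner owes $332 (running OOP $4191.80).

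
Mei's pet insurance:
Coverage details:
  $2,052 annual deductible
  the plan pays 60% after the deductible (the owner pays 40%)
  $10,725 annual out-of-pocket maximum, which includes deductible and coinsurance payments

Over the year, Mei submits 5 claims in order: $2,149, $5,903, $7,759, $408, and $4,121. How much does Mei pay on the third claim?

Claim 1 ($2,149): deductible takes $2,052, $97 remains; coinsurance $97 × 40% = $38.80. Cost to owner: $2,090.80. OOP to date $2,090.80.
Claim 2 ($5,903): 40% coinsurance on $5,903 = $2,361.20. Owner owes $2,361.20 (running OOP $4,452).
Claim 3 ($7,759): deductible met; 40% of $7,759 = $3,103.60. Cost to owner: $3,103.60. OOP to date $7,555.60.

$3,103.60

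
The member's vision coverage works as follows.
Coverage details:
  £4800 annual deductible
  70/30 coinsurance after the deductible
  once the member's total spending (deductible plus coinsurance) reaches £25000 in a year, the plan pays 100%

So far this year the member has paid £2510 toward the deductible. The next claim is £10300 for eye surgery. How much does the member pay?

£4693

Deductible still to meet: £4800 − £2510 = £2290.
The remaining £8010 (= £10300 − £2290) moves to coinsurance.
Coinsurance: £8010 × 30% = £2403.
Member responsibility before any cap: £2290 + £2403 = £4693.
Total out-of-pocket so far would be £2510 + £4693 = £7203, below the £25000 cap — no reduction.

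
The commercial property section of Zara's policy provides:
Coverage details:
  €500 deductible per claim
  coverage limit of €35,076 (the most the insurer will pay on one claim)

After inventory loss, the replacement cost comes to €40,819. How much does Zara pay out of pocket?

Subtract the deductible: €40,819 − €500 = €40,319.
The €35,076 per-incident cap binds; insurer pays €35,076.
Business's share is the uncovered remainder: €40,819 − €35,076 = €5,743.

€5,743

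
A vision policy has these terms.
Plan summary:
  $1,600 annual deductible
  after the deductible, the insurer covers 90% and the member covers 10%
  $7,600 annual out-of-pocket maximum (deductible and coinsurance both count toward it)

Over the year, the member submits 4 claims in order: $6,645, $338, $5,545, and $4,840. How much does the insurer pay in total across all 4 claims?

Claim 1 ($6,645): $1,600 to deductible, leaving $5,045; member's 10% is $504.50. Member owes $2,104.50 (running OOP $2,104.50). Insurer: $6,645 − $2,104.50 = $4,540.50.
Claim 2 ($338): 10% coinsurance on $338 = $33.80. Cost to member: $33.80. OOP to date $2,138.30. Insurer: $338 − $33.80 = $304.20.
Claim 3 ($5,545): deductible already satisfied, so member's share is 10% × $5,545 = $554.50. Member owes $554.50 (running OOP $2,692.80). Insurer: $5,545 − $554.50 = $4,990.50.
Claim 4 ($4,840): deductible already satisfied, so member's share is 10% × $4,840 = $484. Member owes $484 (running OOP $3,176.80). Plan pays $4,840 − $484 = $4,356.
Insurer total: $4,540.50 + $304.20 + $4,990.50 + $4,356 = $14,191.20.

$14,191.20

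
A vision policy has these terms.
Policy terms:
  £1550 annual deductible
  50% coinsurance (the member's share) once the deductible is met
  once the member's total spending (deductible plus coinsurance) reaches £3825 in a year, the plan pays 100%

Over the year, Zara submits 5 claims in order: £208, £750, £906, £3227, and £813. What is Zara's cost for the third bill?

£749

Bill 1, £208: all of it applies to the deductible. Member pays £208; OOP now £208.
Bill 2, £750: entire amount goes to the deductible. Member pays £750; OOP now £958.
Bill 3, £906: £592 to deductible, leaving £314; coinsurance £314 × 50% = £157. Member owes £749 (running OOP £1707).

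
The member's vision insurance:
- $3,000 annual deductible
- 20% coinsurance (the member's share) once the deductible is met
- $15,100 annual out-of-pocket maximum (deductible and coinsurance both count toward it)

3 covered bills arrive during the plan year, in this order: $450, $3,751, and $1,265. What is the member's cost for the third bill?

Claim 1 ($450): all of it applies to the deductible. Member pays $450; OOP now $450.
Claim 2 ($3,751): $2,550 finishes the deductible; $1,201 goes to coinsurance; coinsurance $1,201 × 20% = $240.20. Member pays $2,790.20; OOP now $3,240.20.
Claim 3 ($1,265): deductible met; 20% of $1,265 = $253. Cost to member: $253. OOP to date $3,493.20.

$253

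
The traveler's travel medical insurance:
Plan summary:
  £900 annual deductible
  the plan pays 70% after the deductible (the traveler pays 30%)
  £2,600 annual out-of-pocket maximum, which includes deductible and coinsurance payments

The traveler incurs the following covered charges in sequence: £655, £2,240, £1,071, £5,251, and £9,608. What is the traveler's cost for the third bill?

Claim 1 (£655): fully absorbed by the deductible. Cost to traveler: £655. OOP to date £655.
Claim 2 (£2,240): deductible takes £245, £1,995 remains; 30% of £1,995 = £598.50. Traveler owes £843.50 (running OOP £1,498.50).
Claim 3 (£1,071): deductible met; 30% of £1,071 = £321.30. Traveler pays £321.30; OOP now £1,819.80.

£321.30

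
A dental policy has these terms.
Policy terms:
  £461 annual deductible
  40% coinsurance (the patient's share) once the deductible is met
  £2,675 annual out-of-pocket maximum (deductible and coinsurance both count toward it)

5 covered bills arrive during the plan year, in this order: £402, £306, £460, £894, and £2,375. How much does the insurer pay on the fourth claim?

Bill 1, £402: all of it applies to the deductible. Patient pays £402; OOP now £402. Insurer: £402 − £402 = £0.
Bill 2, £306: deductible takes £59, £247 remains; 40% of £247 = £98.80. Patient owes £157.80 (running OOP £559.80). Insurer: £306 − £157.80 = £148.20.
Bill 3, £460: 40% coinsurance on £460 = £184. Cost to patient: £184. OOP to date £743.80. Plan pays £460 − £184 = £276.
Bill 4, £894: 40% coinsurance on £894 = £357.60. Patient owes £357.60 (running OOP £1,101.40). Insurer: £894 − £357.60 = £536.40.

£536.40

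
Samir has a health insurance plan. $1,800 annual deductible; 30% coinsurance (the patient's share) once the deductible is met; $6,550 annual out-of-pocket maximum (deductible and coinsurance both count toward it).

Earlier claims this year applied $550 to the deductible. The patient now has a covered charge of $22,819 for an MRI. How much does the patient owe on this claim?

Deductible still to meet: $1,800 − $550 = $1,250.
The remaining $21,569 (= $22,819 − $1,250) moves to coinsurance.
Patient's 30% share of $21,569 is $6,470.70.
That puts the patient's cost at $1,250 + $6,470.70 = $7,720.70 before any cap.
That would bring total out-of-pocket to $8,270.70, past the $6,550 cap. The patient is capped at $6,550 − $550 = $6,000 on this claim.

$6,000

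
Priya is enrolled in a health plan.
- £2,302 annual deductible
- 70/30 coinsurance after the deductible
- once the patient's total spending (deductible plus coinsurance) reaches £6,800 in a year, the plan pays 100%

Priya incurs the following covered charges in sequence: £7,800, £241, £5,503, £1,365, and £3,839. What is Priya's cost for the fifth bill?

£715.90

#1 (£7,800): £2,302 to deductible, leaving £5,498; patient's 30% is £1,649.40. Patient pays £3,951.40; OOP now £3,951.40.
#2 (£241): 30% coinsurance on £241 = £72.30. Cost to patient: £72.30. OOP to date £4,023.70.
#3 (£5,503): deductible met; 30% of £5,503 = £1,650.90. Patient pays £1,650.90; OOP now £5,674.60.
#4 (£1,365): deductible met; 30% of £1,365 = £409.50. Patient pays £409.50; OOP now £6,084.10.
#5 (£3,839): deductible met; 30% of £3,839 = £1,151.70. That would push OOP to £7,235.80, over the £6,800 cap, so patient pays £6,800 − £6,084.10 = £715.90.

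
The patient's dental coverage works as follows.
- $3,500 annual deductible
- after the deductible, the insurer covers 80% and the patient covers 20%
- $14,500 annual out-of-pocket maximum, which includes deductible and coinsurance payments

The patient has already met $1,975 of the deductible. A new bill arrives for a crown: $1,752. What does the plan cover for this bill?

Deductible still to meet: $3,500 − $1,975 = $1,525.
After the $1,525 deductible portion, $1,752 − $1,525 = $227 is subject to coinsurance.
Patient's 20% share of $227 is $45.40.
Patient responsibility before any cap: $1,525 + $45.40 = $1,570.40.
Total out-of-pocket so far would be $1,975 + $1,570.40 = $3,545.40, below the $14,500 cap — no reduction.
The insurer covers the remainder: $1,752 − $1,570.40 = $181.60.

$181.60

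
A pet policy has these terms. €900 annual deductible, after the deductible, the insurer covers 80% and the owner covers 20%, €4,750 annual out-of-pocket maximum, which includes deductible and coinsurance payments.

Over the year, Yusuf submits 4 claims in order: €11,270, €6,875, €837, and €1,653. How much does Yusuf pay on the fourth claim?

€233.60

Claim 1 (€11,270): €900 finishes the deductible; €10,370 goes to coinsurance; 20% of €10,370 = €2,074. Owner owes €2,974 (running OOP €2,974).
Claim 2 (€6,875): deductible met; 20% of €6,875 = €1,375. Cost to owner: €1,375. OOP to date €4,349.
Claim 3 (€837): 20% coinsurance on €837 = €167.40. Owner pays €167.40; OOP now €4,516.40.
Claim 4 (€1,653): 20% coinsurance on €1,653 = €330.60. That would push OOP to €4,847, over the €4,750 cap, so owner pays €4,750 − €4,516.40 = €233.60.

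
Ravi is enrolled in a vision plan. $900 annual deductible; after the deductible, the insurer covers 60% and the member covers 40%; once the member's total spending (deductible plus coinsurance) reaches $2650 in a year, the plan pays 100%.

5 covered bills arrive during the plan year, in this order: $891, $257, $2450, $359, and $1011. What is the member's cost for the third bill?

$980

#1 ($891): fully absorbed by the deductible. Cost to member: $891. OOP to date $891.
#2 ($257): $9 finishes the deductible; $248 goes to coinsurance; coinsurance $248 × 40% = $99.20. Member pays $108.20; OOP now $999.20.
#3 ($2450): 40% coinsurance on $2450 = $980. Member pays $980; OOP now $1979.20.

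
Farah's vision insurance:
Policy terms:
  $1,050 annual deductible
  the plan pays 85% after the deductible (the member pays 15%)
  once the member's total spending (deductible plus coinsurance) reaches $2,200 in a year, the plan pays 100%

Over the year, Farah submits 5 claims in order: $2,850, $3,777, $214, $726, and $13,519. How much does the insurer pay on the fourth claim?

$617.10

Claim 1 ($2,850): deductible takes $1,050, $1,800 remains; 15% of $1,800 = $270. Member pays $1,320; OOP now $1,320. Insurer: $2,850 − $1,320 = $1,530.
Claim 2 ($3,777): deductible already satisfied, so member's share is 15% × $3,777 = $566.55. Member owes $566.55 (running OOP $1,886.55). Plan pays $3,777 − $566.55 = $3,210.45.
Claim 3 ($214): 15% coinsurance on $214 = $32.10. Cost to member: $32.10. OOP to date $1,918.65. Insurer: $214 − $32.10 = $181.90.
Claim 4 ($726): 15% coinsurance on $726 = $108.90. Member owes $108.90 (running OOP $2,027.55). Plan pays $726 − $108.90 = $617.10.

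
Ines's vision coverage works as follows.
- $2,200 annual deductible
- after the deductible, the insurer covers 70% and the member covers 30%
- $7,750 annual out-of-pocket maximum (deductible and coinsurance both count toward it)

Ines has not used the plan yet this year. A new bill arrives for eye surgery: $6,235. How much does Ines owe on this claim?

Nothing has been paid toward the $2,200 deductible, so the first $2,200 of this charge is applied there.
After the $2,200 deductible portion, $6,235 − $2,200 = $4,035 is subject to coinsurance.
Member's 30% share of $4,035 is $1,210.50.
Member responsibility before any cap: $2,200 + $1,210.50 = $3,410.50.
Total out-of-pocket so far would be $0 + $3,410.50 = $3,410.50, below the $7,750 cap — no reduction.

$3,410.50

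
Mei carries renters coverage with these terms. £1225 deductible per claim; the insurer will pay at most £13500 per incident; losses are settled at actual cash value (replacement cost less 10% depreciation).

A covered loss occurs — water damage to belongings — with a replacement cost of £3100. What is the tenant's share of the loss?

Actual cash value after 10% depreciation: £3100 × 90% = £2790.
Less the £1225 deductible: £2790 − £1225 = £1565.
That's under the £13500 cap, so the insurer reimburses the full £1565.
Out of pocket: £3100 − £1565 = £1535.

£1535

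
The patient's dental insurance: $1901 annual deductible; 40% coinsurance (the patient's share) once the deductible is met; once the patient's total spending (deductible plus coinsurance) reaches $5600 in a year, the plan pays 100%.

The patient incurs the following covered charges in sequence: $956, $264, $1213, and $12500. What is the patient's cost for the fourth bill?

$3486.20

Bill 1, $956: fully absorbed by the deductible. Cost to patient: $956. OOP to date $956.
Bill 2, $264: all of it applies to the deductible. Patient owes $264 (running OOP $1220).
Bill 3, $1213: $681 finishes the deductible; $532 goes to coinsurance; coinsurance $532 × 40% = $212.80. Cost to patient: $893.80. OOP to date $2113.80.
Bill 4, $12500: deductible already satisfied, so patient's share is 40% × $12500 = $5000. That would push OOP to $7113.80, over the $5600 cap, so patient pays $5600 − $2113.80 = $3486.20.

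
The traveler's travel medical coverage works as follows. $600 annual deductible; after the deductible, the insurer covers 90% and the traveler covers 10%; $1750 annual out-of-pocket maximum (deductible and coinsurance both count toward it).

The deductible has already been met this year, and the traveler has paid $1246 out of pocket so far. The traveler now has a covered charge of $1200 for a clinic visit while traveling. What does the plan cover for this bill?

The deductible is already satisfied, so the full bill goes to coinsurance.
10% of $1200 = $120 falls to the traveler.
Year-to-date out-of-pocket becomes $1246 + $120 = $1366, still under the $1750 maximum, so no cap applies.
The plan picks up $1200 − $120 = $1080.

$1080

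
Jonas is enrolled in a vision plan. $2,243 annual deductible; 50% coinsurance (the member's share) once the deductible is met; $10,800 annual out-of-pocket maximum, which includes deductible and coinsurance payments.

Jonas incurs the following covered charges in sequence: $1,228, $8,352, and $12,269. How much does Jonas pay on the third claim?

Bill 1, $1,228: fully absorbed by the deductible. Member pays $1,228; OOP now $1,228.
Bill 2, $8,352: $1,015 finishes the deductible; $7,337 goes to coinsurance; coinsurance $7,337 × 50% = $3,668.50. Member owes $4,683.50 (running OOP $5,911.50).
Bill 3, $12,269: deductible met; 50% of $12,269 = $6,134.50. Adding that to $5,911.50 gives $12,046, past the $10,800 cap; member pays only $10,800 − $5,911.50 = $4,888.50.

$4,888.50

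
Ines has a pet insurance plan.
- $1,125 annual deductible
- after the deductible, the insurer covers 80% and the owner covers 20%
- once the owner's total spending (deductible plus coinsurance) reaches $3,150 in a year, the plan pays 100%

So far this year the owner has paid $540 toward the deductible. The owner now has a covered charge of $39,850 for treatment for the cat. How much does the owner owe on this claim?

$2,610

$540 of the $1,125 deductible is already met, leaving $585.
That leaves $39,850 − $585 = $39,265 for coinsurance.
Owner's 20% share of $39,265 is $7,853.
So the owner owes $585 + $7,853 = $8,438 before any cap.
Year-to-date out-of-pocket would reach $540 + $8,438 = $8,978, above the $3,150 maximum, so the owner pays only $3,150 − $540 = $2,610.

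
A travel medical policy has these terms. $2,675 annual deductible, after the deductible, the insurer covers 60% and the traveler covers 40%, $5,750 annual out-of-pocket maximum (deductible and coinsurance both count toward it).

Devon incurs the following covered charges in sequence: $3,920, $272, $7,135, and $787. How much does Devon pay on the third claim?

$2,468.20

Claim 1 — $3,920: deductible takes $2,675, $1,245 remains; traveler's 40% is $498. Cost to traveler: $3,173. OOP to date $3,173.
Claim 2 — $272: deductible met; 40% of $272 = $108.80. Traveler pays $108.80; OOP now $3,281.80.
Claim 3 — $7,135: deductible already satisfied, so traveler's share is 40% × $7,135 = $2,854. That would push OOP to $6,135.80, over the $5,750 cap, so traveler pays $5,750 − $3,281.80 = $2,468.20.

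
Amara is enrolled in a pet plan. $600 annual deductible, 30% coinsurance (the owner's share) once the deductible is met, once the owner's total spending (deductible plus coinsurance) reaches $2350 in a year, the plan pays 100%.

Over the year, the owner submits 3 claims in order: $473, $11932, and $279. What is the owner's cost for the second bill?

Claim 1 ($473): fully absorbed by the deductible. Owner owes $473 (running OOP $473).
Claim 2 ($11932): $127 to deductible, leaving $11805; owner's 30% is $3541.50. Deductible plus coinsurance: $127 + $3541.50 = $3668.50. Adding that to $473 gives $4141.50, past the $2350 cap; owner pays only $2350 − $473 = $1877.

$1877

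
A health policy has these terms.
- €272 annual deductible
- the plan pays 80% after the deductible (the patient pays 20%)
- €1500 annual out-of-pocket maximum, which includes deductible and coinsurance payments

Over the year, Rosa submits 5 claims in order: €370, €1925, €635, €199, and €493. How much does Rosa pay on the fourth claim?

€39.80

#1 (€370): deductible takes €272, €98 remains; coinsurance €98 × 20% = €19.60. Patient pays €291.60; OOP now €291.60.
#2 (€1925): deductible met; 20% of €1925 = €385. Patient pays €385; OOP now €676.60.
#3 (€635): deductible met; 20% of €635 = €127. Patient owes €127 (running OOP €803.60).
#4 (€199): 20% coinsurance on €199 = €39.80. Cost to patient: €39.80. OOP to date €843.40.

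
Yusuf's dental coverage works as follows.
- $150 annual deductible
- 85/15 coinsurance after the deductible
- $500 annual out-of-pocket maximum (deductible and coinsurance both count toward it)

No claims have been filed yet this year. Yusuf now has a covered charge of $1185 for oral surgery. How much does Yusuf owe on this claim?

$305.25

Deductible not yet touched, so the first $150 of the bill goes to the deductible.
After the $150 deductible portion, $1185 − $150 = $1035 is subject to coinsurance.
Coinsurance: $1035 × 15% = $155.25.
So the patient owes $150 + $155.25 = $305.25 before any cap.
Cumulative spending $0 + $305.25 = $305.25 stays under the $500 maximum.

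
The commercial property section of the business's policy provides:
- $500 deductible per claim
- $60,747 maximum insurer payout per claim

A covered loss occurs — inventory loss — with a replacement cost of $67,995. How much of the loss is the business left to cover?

After the deductible, $67,995 − $500 = $67,495 remains.
The $60,747 per-incident cap binds; insurer pays $60,747.
Business's share is the uncovered remainder: $67,995 − $60,747 = $7,248.

$7,248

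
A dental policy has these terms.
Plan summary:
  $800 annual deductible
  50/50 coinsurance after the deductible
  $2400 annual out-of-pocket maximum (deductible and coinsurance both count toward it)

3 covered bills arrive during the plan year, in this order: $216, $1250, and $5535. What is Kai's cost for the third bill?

$1267

Claim 1 — $216: entire amount goes to the deductible. Patient pays $216; OOP now $216.
Claim 2 — $1250: $584 to deductible, leaving $666; patient's 50% is $333. Patient pays $917; OOP now $1133.
Claim 3 — $5535: 50% coinsurance on $5535 = $2767.50. That would push OOP to $3900.50, over the $2400 cap, so patient pays $2400 − $1133 = $1267.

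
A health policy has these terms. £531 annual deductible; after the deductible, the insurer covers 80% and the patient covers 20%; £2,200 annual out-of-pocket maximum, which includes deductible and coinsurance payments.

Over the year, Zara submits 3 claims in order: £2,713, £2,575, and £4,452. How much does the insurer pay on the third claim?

£3,734.40

Claim 1 (£2,713): £531 finishes the deductible; £2,182 goes to coinsurance; coinsurance £2,182 × 20% = £436.40. Patient pays £967.40; OOP now £967.40. Insurer: £2,713 − £967.40 = £1,745.60.
Claim 2 (£2,575): deductible already satisfied, so patient's share is 20% × £2,575 = £515. Patient pays £515; OOP now £1,482.40. Plan pays £2,575 − £515 = £2,060.
Claim 3 (£4,452): deductible met; 20% of £4,452 = £890.40. Adding that to £1,482.40 gives £2,372.80, past the £2,200 cap; patient pays only £2,200 − £1,482.40 = £717.60. Plan pays £4,452 − £717.60 = £3,734.40.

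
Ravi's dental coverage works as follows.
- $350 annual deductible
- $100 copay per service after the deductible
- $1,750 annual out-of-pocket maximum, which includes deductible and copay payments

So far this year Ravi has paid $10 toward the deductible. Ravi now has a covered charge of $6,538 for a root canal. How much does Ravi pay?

$10 of the $350 deductible is already met, leaving $340.
The remaining $6,198 (= $6,538 − $340) moves to the copay.
Copay on this service: $100.
So the patient owes $340 + $100 = $440 before any cap.
Cumulative spending $10 + $440 = $450 stays under the $1,750 maximum.

$440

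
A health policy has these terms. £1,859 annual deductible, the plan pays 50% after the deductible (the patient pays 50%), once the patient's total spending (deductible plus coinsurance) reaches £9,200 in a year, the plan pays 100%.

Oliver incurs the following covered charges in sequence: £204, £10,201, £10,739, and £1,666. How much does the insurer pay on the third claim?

#1 (£204): entire amount goes to the deductible. Patient pays £204; OOP now £204. Insurer: £204 − £204 = £0.
#2 (£10,201): £1,655 to deductible, leaving £8,546; coinsurance £8,546 × 50% = £4,273. Patient pays £5,928; OOP now £6,132. Plan pays £10,201 − £5,928 = £4,273.
#3 (£10,739): deductible met; 50% of £10,739 = £5,369.50. That would push OOP to £11,501.50, over the £9,200 cap, so patient pays £9,200 − £6,132 = £3,068. Insurer: £10,739 − £3,068 = £7,671.

£7,671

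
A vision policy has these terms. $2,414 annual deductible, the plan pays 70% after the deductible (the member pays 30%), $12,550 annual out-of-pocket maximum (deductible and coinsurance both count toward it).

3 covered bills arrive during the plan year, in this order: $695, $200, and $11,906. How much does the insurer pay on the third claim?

Claim 1 ($695): all of it applies to the deductible. Member pays $695; OOP now $695. Plan pays $695 − $695 = $0.
Claim 2 ($200): all of it applies to the deductible. Member pays $200; OOP now $895. Insurer: $200 − $200 = $0.
Claim 3 ($11,906): $1,519 to deductible, leaving $10,387; coinsurance $10,387 × 30% = $3,116.10. Member pays $4,635.10; OOP now $5,530.10. Insurer: $11,906 − $4,635.10 = $7,270.90.

$7,270.90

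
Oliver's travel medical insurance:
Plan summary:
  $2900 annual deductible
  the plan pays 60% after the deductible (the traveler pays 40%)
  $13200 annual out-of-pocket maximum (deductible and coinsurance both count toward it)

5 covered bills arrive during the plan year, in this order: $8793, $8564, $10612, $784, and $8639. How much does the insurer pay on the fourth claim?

$511.60

Claim 1 ($8793): $2900 to deductible, leaving $5893; 40% of $5893 = $2357.20. Traveler owes $5257.20 (running OOP $5257.20). Insurer: $8793 − $5257.20 = $3535.80.
Claim 2 ($8564): deductible met; 40% of $8564 = $3425.60. Traveler owes $3425.60 (running OOP $8682.80). Plan pays $8564 − $3425.60 = $5138.40.
Claim 3 ($10612): deductible met; 40% of $10612 = $4244.80. Traveler owes $4244.80 (running OOP $12927.60). Plan pays $10612 − $4244.80 = $6367.20.
Claim 4 ($784): deductible already satisfied, so traveler's share is 40% × $784 = $313.60. Adding that to $12927.60 gives $13241.20, past the $13200 cap; traveler pays only $13200 − $12927.60 = $272.40. Insurer: $784 − $272.40 = $511.60.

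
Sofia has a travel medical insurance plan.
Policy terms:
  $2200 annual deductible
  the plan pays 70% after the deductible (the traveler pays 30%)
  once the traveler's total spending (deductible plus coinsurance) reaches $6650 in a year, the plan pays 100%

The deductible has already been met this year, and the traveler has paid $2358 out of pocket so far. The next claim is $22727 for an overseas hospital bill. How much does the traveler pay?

With the deductible met, the entire $22727 is subject to coinsurance.
Traveler's 30% share of $22727 is $6818.10.
Adding $6818.10 to the $2358 already spent would give $9176.10, which exceeds the $6650 cap; the traveler pays just $6650 − $2358 = $4292.

$4292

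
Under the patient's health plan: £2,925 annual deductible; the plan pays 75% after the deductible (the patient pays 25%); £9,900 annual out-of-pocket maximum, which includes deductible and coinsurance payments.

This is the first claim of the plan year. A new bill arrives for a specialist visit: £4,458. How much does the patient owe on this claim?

The full £2,925 deductible is still open; £2,925 of this bill applies to it.
The remaining £1,533 (= £4,458 − £2,925) moves to coinsurance.
25% of £1,533 = £383.25 falls to the patient.
That puts the patient's cost at £2,925 + £383.25 = £3,308.25 before any cap.
Total out-of-pocket so far would be £0 + £3,308.25 = £3,308.25, below the £9,900 cap — no reduction.

£3,308.25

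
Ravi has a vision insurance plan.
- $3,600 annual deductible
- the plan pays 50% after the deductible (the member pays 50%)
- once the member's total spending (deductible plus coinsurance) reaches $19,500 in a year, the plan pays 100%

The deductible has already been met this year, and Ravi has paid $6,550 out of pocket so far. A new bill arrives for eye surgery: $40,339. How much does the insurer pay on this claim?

The deductible is already satisfied, so the full bill goes to coinsurance.
50% of $40,339 = $20,169.50 falls to the member.
Year-to-date out-of-pocket would reach $6,550 + $20,169.50 = $26,719.50, above the $19,500 maximum, so the member pays only $19,500 − $6,550 = $12,950.
Insurer pays the balance: $40,339 − $12,950 = $27,389.

$27,389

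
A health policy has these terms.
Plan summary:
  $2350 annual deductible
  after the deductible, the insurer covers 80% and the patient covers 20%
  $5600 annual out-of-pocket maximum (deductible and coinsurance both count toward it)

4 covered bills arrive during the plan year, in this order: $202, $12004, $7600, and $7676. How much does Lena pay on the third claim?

$1278.80

Claim 1 — $202: fully absorbed by the deductible. Cost to patient: $202. OOP to date $202.
Claim 2 — $12004: deductible takes $2148, $9856 remains; 20% of $9856 = $1971.20. Patient pays $4119.20; OOP now $4321.20.
Claim 3 — $7600: 20% coinsurance on $7600 = $1520. Adding that to $4321.20 gives $5841.20, past the $5600 cap; patient pays only $5600 − $4321.20 = $1278.80.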